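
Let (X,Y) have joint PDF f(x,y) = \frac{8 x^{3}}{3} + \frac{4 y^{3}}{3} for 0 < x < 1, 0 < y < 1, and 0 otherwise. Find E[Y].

E[Y] = ∫_0^1 ∫_0^1 y × f(x,y) dx dy
= \frac{3}{5}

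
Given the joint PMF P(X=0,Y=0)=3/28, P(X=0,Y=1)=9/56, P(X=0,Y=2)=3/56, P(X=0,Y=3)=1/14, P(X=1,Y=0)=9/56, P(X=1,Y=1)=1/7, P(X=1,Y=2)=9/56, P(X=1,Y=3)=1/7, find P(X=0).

P(X=0) = P(X=0,Y=0) + P(X=0,Y=1) + P(X=0,Y=2) + P(X=0,Y=3)
= 3/28 + 9/56 + 3/56 + 1/14
= 11/28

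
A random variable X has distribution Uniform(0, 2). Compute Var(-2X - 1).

For X ~ Uniform(0, 2):
Var(X) = \frac{1}{3}
Var(-2X - 1) = (-2)² × Var(X) = 4 × \frac{1}{3} = \frac{4}{3}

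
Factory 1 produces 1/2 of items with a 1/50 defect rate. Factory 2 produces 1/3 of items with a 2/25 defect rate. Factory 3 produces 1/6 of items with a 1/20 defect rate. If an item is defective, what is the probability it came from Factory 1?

Using Bayes' theorem:
P(F1) = 1/2, P(D|F1) = 1/50
P(F2) = 1/3, P(D|F2) = 2/25
P(F3) = 1/6, P(D|F3) = 1/20
P(D) = P(D|F1)P(F1) + P(D|F2)P(F2) + P(D|F3)P(F3)
     = \frac{9}{200}
P(F1|D) = P(D|F1)P(F1) / P(D)
= \frac{2}{9}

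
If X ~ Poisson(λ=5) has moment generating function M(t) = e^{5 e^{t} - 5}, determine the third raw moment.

To find E[X^3], compute M^(3)(0):
M^(1)(t) = 5 e^{t} e^{5 e^{t} - 5}
M^(2)(t) = 25 e^{2 t} e^{5 e^{t} - 5} + 5 e^{t} e^{5 e^{t} - 5}
M^(3)(t) = 125 e^{3 t} e^{5 e^{t} - 5} + 75 e^{2 t} e^{5 e^{t} - 5} + 5 e^{t} e^{5 e^{t} - 5}
M^(3)(0) = 205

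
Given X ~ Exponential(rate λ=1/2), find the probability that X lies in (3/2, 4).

P(3/2 < X < 4) = ∫_{3/2}^{4} f(x) dx
where f(x) = \frac{e^{- \frac{x}{2}}}{2}
= - \frac{1}{e^{2}} + e^{- \frac{3}{4}}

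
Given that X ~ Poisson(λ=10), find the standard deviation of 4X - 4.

For X ~ Poisson(λ=10):
Var(X) = 10
SD(X) = √(Var(X)) = √(10) = \sqrt{10}
SD(4X - 4) = |4| × SD(X) = 4 × \sqrt{10} = 4 \sqrt{10}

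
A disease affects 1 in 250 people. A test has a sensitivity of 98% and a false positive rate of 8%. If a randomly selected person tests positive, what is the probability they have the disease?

Let D = the rare event, + = positive/flagged.
P(D) = 1/250
P(+|D) = 98/100 = 49/50
P(+|D') = 8/100 = 2/25
P(+) = P(+|D)P(D) + P(+|D')P(D')
     = \frac{49}{50} × \frac{1}{250} + \frac{2}{25} × \frac{249}{250}
     = \frac{209}{2500}
P(D|+) = P(+|D)P(D)/P(+) = \frac{49}{1045}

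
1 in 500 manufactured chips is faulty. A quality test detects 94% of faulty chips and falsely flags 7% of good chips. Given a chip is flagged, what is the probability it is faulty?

Let D = the rare event, + = positive/flagged.
P(D) = 1/500
P(+|D) = 94/100 = 47/50
P(+|D') = 7/100
P(+) = P(+|D)P(D) + P(+|D')P(D')
     = \frac{47}{50} × \frac{1}{500} + \frac{7}{100} × \frac{499}{500}
     = \frac{3587}{50000}
P(D|+) = P(+|D)P(D)/P(+) = \frac{94}{3587}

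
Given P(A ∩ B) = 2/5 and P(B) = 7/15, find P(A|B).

P(A|B) = P(A ∩ B) / P(B)
= (2/5) / (7/15)
= 6/7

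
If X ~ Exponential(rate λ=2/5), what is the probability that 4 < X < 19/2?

P(4 < X < 19/2) = ∫_{4}^{19/2} f(x) dx
where f(x) = \frac{2 e^{- \frac{2 x}{5}}}{5}
= - \frac{1 - e^{\frac{11}{5}}}{e^{\frac{19}{5}}}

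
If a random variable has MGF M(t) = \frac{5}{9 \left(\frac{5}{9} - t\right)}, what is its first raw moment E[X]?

To find E[X], compute M^(1)(0):
M^(1)(t) = \frac{5}{9 \left(\frac{5}{9} - t\right)^{2}}
M^(1)(0) = \frac{9}{5}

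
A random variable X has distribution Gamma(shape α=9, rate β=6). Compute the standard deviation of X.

For X ~ Gamma(shape α=9, rate β=6):
Var(X) = \frac{1}{4}
SD(X) = √(Var(X)) = √(\frac{1}{4}) = \frac{1}{2}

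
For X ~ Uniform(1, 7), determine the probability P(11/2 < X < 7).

P(11/2 < X < 7) = ∫_{11/2}^{7} f(x) dx
where f(x) = \frac{1}{6}
= \frac{1}{4}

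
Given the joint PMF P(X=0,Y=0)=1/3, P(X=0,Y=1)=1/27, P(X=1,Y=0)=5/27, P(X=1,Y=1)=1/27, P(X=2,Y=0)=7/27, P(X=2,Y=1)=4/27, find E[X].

First find marginal of X:
P(X=0) = 10/27
P(X=1) = 2/9
P(X=2) = 11/27
E[X] = 0 × 10/27 + 1 × 2/9 + 2 × 11/27 = 28/27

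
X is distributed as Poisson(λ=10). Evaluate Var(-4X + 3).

For X ~ Poisson(λ=10):
Var(X) = 10
Var(-4X + 3) = (-4)² × Var(X) = 16 × 10 = 160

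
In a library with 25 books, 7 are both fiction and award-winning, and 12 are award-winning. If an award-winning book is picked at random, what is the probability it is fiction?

P(A ∩ B) = 7/25
P(B) = 12/25
P(A|B) = P(A ∩ B) / P(B) = (7/25) / (12/25) = 7/12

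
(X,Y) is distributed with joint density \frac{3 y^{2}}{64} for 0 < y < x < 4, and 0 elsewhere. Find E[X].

f_X(x) = ∫_0^x \frac{3 y^{2}}{64} dy = \frac{x^{3}}{64}
E[X] = ∫_0^4 x × (\frac{x^{3}}{64}) dx = \frac{16}{5}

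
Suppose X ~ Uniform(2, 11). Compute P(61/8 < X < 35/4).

P(61/8 < X < 35/4) = ∫_{61/8}^{35/4} f(x) dx
where f(x) = \frac{1}{9}
= \frac{1}{8}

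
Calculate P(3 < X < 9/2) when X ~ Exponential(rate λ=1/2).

P(3 < X < 9/2) = ∫_{3}^{9/2} f(x) dx
where f(x) = \frac{e^{- \frac{x}{2}}}{2}
= - \frac{1}{e^{\frac{9}{4}}} + e^{- \frac{3}{2}}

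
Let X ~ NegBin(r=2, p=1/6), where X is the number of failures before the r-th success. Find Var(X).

For X ~ NegBin(r=2, p=1/6), where X is the number of failures before the r-th success:
Var(X) = 60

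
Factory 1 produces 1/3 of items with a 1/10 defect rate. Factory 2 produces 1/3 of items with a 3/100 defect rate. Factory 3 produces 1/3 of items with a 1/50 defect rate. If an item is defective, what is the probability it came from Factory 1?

Using Bayes' theorem:
P(F1) = 1/3, P(D|F1) = 1/10
P(F2) = 1/3, P(D|F2) = 3/100
P(F3) = 1/3, P(D|F3) = 1/50
P(D) = P(D|F1)P(F1) + P(D|F2)P(F2) + P(D|F3)P(F3)
     = \frac{1}{20}
P(F1|D) = P(D|F1)P(F1) / P(D)
= \frac{2}{3}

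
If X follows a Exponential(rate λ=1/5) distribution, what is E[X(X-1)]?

E[X(X-1)] = E[X² - X] = E[X²] - E[X]
E[X] = 5
E[X²] = Var(X) + (E[X])² = 25 + (5)² = 50
E[X(X-1)] = 50 - 5 = 45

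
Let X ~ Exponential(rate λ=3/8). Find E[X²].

Using the identity E[X²] = Var(X) + (E[X])²:
E[X] = \frac{8}{3}
Var(X) = \frac{64}{9}
E[X²] = \frac{64}{9} + (\frac{8}{3})²
= \frac{128}{9}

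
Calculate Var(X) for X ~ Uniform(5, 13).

For X ~ Uniform(5, 13):
Var(X) = \frac{16}{3}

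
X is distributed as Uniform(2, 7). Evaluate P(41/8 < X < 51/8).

P(41/8 < X < 51/8) = ∫_{41/8}^{51/8} f(x) dx
where f(x) = \frac{1}{5}
= \frac{1}{4}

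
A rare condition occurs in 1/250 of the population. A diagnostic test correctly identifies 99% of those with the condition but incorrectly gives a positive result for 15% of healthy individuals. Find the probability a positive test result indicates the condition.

Let D = the rare event, + = positive/flagged.
P(D) = 1/250
P(+|D) = 99/100
P(+|D') = 15/100 = 3/20
P(+) = P(+|D)P(D) + P(+|D')P(D')
     = \frac{99}{100} × \frac{1}{250} + \frac{3}{20} × \frac{249}{250}
     = \frac{1917}{12500}
P(D|+) = P(+|D)P(D)/P(+) = \frac{11}{426}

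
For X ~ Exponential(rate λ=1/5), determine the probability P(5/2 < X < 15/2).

P(5/2 < X < 15/2) = ∫_{5/2}^{15/2} f(x) dx
where f(x) = \frac{e^{- \frac{x}{5}}}{5}
= - \frac{1 - e}{e^{\frac{3}{2}}}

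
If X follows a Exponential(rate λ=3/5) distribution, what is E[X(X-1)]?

E[X(X-1)] = E[X² - X] = E[X²] - E[X]
E[X] = \frac{5}{3}
E[X²] = Var(X) + (E[X])² = \frac{25}{9} + (\frac{5}{3})² = \frac{50}{9}
E[X(X-1)] = \frac{50}{9} - \frac{5}{3} = \frac{35}{9}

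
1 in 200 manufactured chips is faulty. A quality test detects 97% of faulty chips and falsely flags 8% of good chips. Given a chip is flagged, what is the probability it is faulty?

Let D = the rare event, + = positive/flagged.
P(D) = 1/200
P(+|D) = 97/100
P(+|D') = 8/100 = 2/25
P(+) = P(+|D)P(D) + P(+|D')P(D')
     = \frac{97}{100} × \frac{1}{200} + \frac{2}{25} × \frac{199}{200}
     = \frac{1689}{20000}
P(D|+) = P(+|D)P(D)/P(+) = \frac{97}{1689}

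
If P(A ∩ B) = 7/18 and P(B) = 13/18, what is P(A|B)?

P(A|B) = P(A ∩ B) / P(B)
= (7/18) / (13/18)
= 7/13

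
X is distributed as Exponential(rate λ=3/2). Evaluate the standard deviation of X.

For X ~ Exponential(rate λ=3/2):
Var(X) = \frac{4}{9}
SD(X) = √(Var(X)) = √(\frac{4}{9}) = \frac{2}{3}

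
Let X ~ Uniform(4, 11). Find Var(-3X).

For X ~ Uniform(4, 11):
Var(X) = \frac{49}{12}
Var(-3X) = (-3)² × Var(X) = 9 × \frac{49}{12} = \frac{147}{4}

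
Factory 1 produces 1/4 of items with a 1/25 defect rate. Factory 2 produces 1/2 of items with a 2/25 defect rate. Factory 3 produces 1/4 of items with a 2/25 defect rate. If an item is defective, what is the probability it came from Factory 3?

Using Bayes' theorem:
P(F1) = 1/4, P(D|F1) = 1/25
P(F2) = 1/2, P(D|F2) = 2/25
P(F3) = 1/4, P(D|F3) = 2/25
P(D) = P(D|F1)P(F1) + P(D|F2)P(F2) + P(D|F3)P(F3)
     = \frac{7}{100}
P(F3|D) = P(D|F3)P(F3) / P(D)
= \frac{2}{7}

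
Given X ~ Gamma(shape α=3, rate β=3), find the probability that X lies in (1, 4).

P(1 < X < 4) = ∫_{1}^{4} f(x) dx
where f(x) = \frac{27 x^{2} e^{- 3 x}}{2}
= \frac{17 \left(-10 + e^{9}\right)}{2 e^{12}}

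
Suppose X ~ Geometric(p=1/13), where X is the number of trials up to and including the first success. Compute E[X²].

Using the identity E[X²] = Var(X) + (E[X])²:
E[X] = 13
Var(X) = 156
E[X²] = 156 + (13)²
= 325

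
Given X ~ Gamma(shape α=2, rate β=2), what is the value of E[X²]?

Using the identity E[X²] = Var(X) + (E[X])²:
E[X] = 1
Var(X) = \frac{1}{2}
E[X²] = \frac{1}{2} + (1)²
= \frac{3}{2}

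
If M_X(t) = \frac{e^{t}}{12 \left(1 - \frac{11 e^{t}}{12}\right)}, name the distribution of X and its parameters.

The MGF M(t) = \frac{e^{t}}{12 \left(1 - \frac{11 e^{t}}{12}\right)} is the standard form for the Geometric distribution.
Comparing with the known MGF formula identifies: Geometric(p=1/12), X = trial number of first success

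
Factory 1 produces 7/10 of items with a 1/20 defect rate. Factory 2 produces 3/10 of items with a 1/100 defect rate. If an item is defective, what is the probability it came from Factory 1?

Using Bayes' theorem:
P(F1) = 7/10, P(D|F1) = 1/20
P(F2) = 3/10, P(D|F2) = 1/100
P(D) = P(D|F1)P(F1) + P(D|F2)P(F2)
     = \frac{19}{500}
P(F1|D) = P(D|F1)P(F1) / P(D)
= \frac{35}{38}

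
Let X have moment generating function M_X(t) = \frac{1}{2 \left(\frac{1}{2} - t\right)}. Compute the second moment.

To find E[X^2], compute M^(2)(0):
M^(1)(t) = \frac{1}{2 \left(\frac{1}{2} - t\right)^{2}}
M^(2)(t) = \frac{1}{\left(\frac{1}{2} - t\right)^{3}}
M^(2)(0) = 8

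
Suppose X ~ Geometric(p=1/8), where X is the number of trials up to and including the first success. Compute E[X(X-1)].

E[X(X-1)] = E[X² - X] = E[X²] - E[X]
E[X] = 8
E[X²] = Var(X) + (E[X])² = 56 + (8)² = 120
E[X(X-1)] = 120 - 8 = 112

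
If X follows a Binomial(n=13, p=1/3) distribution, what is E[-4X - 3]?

For X ~ Binomial(n=13, p=1/3):
E[X] = \frac{13}{3}
E[-4X - 3] = -4 × E[X] - 3 = - \frac{61}{3}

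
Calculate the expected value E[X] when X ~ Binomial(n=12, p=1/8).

For X ~ Binomial(n=12, p=1/8), the expected value is:
E[X] = \frac{3}{2}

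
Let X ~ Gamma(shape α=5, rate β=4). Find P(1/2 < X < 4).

P(1/2 < X < 4) = ∫_{1/2}^{4} f(x) dx
where f(x) = \frac{128 x^{4} e^{- 4 x}}{3}
= \frac{7 \left(-1525 + 3 e^{14}\right)}{3 e^{16}}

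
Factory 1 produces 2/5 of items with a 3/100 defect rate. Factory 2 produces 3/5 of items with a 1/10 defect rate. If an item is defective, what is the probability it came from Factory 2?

Using Bayes' theorem:
P(F1) = 2/5, P(D|F1) = 3/100
P(F2) = 3/5, P(D|F2) = 1/10
P(D) = P(D|F1)P(F1) + P(D|F2)P(F2)
     = \frac{9}{125}
P(F2|D) = P(D|F2)P(F2) / P(D)
= \frac{5}{6}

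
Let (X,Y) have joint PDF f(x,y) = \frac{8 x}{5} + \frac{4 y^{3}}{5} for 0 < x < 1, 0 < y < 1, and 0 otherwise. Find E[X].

E[X] = ∫_0^1 ∫_0^1 x × f(x,y) dy dx
= ∫_0^1 ∫_0^1 x × (\frac{8 x}{5} + \frac{4 y^{3}}{5}) dy dx
= \frac{19}{30}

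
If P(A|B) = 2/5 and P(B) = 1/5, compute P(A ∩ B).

By definition, P(A|B) = P(A ∩ B) / P(B)
So P(A ∩ B) = P(A|B) × P(B)
= 2/5 × 1/5
= 2/25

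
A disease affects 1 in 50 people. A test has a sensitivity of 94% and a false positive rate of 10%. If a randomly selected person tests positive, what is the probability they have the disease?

Let D = the rare event, + = positive/flagged.
P(D) = 1/50
P(+|D) = 94/100 = 47/50
P(+|D') = 10/100 = 1/10
P(+) = P(+|D)P(D) + P(+|D')P(D')
     = \frac{47}{50} × \frac{1}{50} + \frac{1}{10} × \frac{49}{50}
     = \frac{73}{625}
P(D|+) = P(+|D)P(D)/P(+) = \frac{47}{292}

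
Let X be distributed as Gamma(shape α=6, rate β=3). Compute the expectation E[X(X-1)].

E[X(X-1)] = E[X² - X] = E[X²] - E[X]
E[X] = 2
E[X²] = Var(X) + (E[X])² = \frac{2}{3} + (2)² = \frac{14}{3}
E[X(X-1)] = \frac{14}{3} - 2 = \frac{8}{3}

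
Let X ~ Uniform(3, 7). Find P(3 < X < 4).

P(3 < X < 4) = ∫_{3}^{4} f(x) dx
where f(x) = \frac{1}{4}
= \frac{1}{4}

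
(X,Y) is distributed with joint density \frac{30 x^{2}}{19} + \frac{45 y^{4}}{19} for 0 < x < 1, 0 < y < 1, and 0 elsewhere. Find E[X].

E[X] = ∫_0^1 ∫_0^1 x × f(x,y) dy dx
= ∫_0^1 ∫_0^1 x × (\frac{30 x^{2}}{19} + \frac{45 y^{4}}{19}) dy dx
= \frac{12}{19}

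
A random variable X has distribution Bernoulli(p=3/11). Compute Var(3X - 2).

For X ~ Bernoulli(p=3/11):
Var(X) = \frac{24}{121}
Var(3X - 2) = (3)² × Var(X) = 9 × \frac{24}{121} = \frac{216}{121}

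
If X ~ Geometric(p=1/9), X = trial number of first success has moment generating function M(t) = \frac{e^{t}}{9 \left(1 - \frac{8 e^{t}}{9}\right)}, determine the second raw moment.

To find E[X^2], compute M^(2)(0):
M^(1)(t) = \frac{e^{t}}{9 \left(1 - \frac{8 e^{t}}{9}\right)} + \frac{8 e^{2 t}}{81 \left(1 - \frac{8 e^{t}}{9}\right)^{2}}
M^(2)(t) = \frac{e^{t}}{9 \left(1 - \frac{8 e^{t}}{9}\right)} + \frac{8 e^{2 t}}{27 \left(1 - \frac{8 e^{t}}{9}\right)^{2}} + \frac{128 e^{3 t}}{729 \left(1 - \frac{8 e^{t}}{9}\right)^{3}}
M^(2)(0) = 153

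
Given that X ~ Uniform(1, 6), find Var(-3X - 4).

For X ~ Uniform(1, 6):
Var(X) = \frac{25}{12}
Var(-3X - 4) = (-3)² × Var(X) = 9 × \frac{25}{12} = \frac{75}{4}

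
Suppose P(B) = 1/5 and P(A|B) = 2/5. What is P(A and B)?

By definition, P(A|B) = P(A ∩ B) / P(B)
So P(A ∩ B) = P(A|B) × P(B)
= 2/5 × 1/5
= 2/25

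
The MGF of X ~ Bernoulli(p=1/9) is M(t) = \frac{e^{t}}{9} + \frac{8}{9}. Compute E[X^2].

To find E[X^2], compute M^(2)(0):
M^(1)(t) = \frac{e^{t}}{9}
M^(2)(t) = \frac{e^{t}}{9}
M^(2)(0) = \frac{1}{9}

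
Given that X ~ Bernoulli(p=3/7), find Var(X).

For X ~ Bernoulli(p=3/7):
Var(X) = \frac{12}{49}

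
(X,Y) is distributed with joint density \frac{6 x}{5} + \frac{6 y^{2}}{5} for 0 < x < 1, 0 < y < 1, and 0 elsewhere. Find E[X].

E[X] = ∫_0^1 ∫_0^1 x × f(x,y) dy dx
= ∫_0^1 ∫_0^1 x × (\frac{6 x}{5} + \frac{6 y^{2}}{5}) dy dx
= \frac{3}{5}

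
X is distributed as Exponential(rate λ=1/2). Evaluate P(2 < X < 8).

P(2 < X < 8) = ∫_{2}^{8} f(x) dx
where f(x) = \frac{e^{- \frac{x}{2}}}{2}
= - \frac{1 - e^{3}}{e^{4}}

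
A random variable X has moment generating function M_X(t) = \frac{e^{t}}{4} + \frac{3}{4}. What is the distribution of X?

The MGF M(t) = \frac{e^{t}}{4} + \frac{3}{4} is the standard form for the Bernoulli distribution.
Comparing with the known MGF formula identifies: Bernoulli(p=1/4)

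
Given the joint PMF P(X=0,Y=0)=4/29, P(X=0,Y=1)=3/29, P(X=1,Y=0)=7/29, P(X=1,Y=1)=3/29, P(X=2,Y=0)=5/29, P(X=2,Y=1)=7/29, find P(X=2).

P(X=2) = P(X=2,Y=0) + P(X=2,Y=1)
= 5/29 + 7/29
= 12/29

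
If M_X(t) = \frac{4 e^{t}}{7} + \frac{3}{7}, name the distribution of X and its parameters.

The MGF M(t) = \frac{4 e^{t}}{7} + \frac{3}{7} is the standard form for the Bernoulli distribution.
Comparing with the known MGF formula identifies: Bernoulli(p=4/7)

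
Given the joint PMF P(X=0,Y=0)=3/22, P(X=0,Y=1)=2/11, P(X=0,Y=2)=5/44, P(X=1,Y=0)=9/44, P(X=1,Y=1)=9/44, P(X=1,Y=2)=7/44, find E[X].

First find marginal of X:
P(X=0) = 19/44
P(X=1) = 25/44
E[X] = 0 × 19/44 + 1 × 25/44 = 25/44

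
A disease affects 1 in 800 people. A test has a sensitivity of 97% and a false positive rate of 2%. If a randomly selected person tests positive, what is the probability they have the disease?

Let D = the rare event, + = positive/flagged.
P(D) = 1/800
P(+|D) = 97/100
P(+|D') = 2/100 = 1/50
P(+) = P(+|D)P(D) + P(+|D')P(D')
     = \frac{97}{100} × \frac{1}{800} + \frac{1}{50} × \frac{799}{800}
     = \frac{339}{16000}
P(D|+) = P(+|D)P(D)/P(+) = \frac{97}{1695}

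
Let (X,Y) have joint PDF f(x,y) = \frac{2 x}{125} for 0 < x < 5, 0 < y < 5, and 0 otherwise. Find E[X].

f_X(x) = ∫_0^5 \frac{2 x}{125} dy = \frac{2 x}{25}
E[X] = ∫_0^5 x × (\frac{2 x}{25}) dx = \frac{10}{3}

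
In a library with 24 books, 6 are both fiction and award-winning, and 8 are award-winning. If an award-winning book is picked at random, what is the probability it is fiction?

P(A ∩ B) = 6/24 = 1/4
P(B) = 8/24 = 1/3
P(A|B) = P(A ∩ B) / P(B) = (1/4) / (1/3) = 3/4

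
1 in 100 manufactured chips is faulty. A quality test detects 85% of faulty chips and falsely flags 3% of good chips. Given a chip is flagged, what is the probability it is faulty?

Let D = the rare event, + = positive/flagged.
P(D) = 1/100
P(+|D) = 85/100 = 17/20
P(+|D') = 3/100
P(+) = P(+|D)P(D) + P(+|D')P(D')
     = \frac{17}{20} × \frac{1}{100} + \frac{3}{100} × \frac{99}{100}
     = \frac{191}{5000}
P(D|+) = P(+|D)P(D)/P(+) = \frac{85}{382}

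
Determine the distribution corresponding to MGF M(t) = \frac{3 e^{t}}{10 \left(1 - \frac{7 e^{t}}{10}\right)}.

The MGF M(t) = \frac{3 e^{t}}{10 \left(1 - \frac{7 e^{t}}{10}\right)} is the standard form for the Geometric distribution.
Comparing with the known MGF formula identifies: Geometric(p=3/10), X = trial number of first success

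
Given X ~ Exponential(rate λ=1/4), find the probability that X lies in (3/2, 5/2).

P(3/2 < X < 5/2) = ∫_{3/2}^{5/2} f(x) dx
where f(x) = \frac{e^{- \frac{x}{4}}}{4}
= - \frac{1 - e^{\frac{1}{4}}}{e^{\frac{5}{8}}}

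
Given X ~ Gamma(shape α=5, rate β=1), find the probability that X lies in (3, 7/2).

P(3 < X < 7/2) = ∫_{3}^{7/2} f(x) dx
where f(x) = \frac{x^{4} e^{- x}}{24}
= - \frac{3075}{128 e^{\frac{7}{2}}} + \frac{131}{8 e^{3}}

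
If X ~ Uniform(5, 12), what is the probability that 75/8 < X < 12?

P(75/8 < X < 12) = ∫_{75/8}^{12} f(x) dx
where f(x) = \frac{1}{7}
= \frac{3}{8}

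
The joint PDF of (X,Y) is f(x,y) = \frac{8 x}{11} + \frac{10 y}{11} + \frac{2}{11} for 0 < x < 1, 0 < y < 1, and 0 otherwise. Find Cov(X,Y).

E[XY] = ∫∫ xy × f(x,y) dx dy = \frac{7}{22}
E[X] = \frac{37}{66}
E[Y] = \frac{19}{33}
Cov(X,Y) = E[XY] - E[X]E[Y] = - \frac{5}{1089}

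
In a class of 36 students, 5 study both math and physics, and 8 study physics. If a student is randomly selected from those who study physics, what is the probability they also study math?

P(A ∩ B) = 5/36
P(B) = 8/36 = 2/9
P(A|B) = P(A ∩ B) / P(B) = (5/36) / (2/9) = 5/8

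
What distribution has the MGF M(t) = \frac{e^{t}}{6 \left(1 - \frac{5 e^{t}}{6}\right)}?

The MGF M(t) = \frac{e^{t}}{6 \left(1 - \frac{5 e^{t}}{6}\right)} is the standard form for the Geometric distribution.
Comparing with the known MGF formula identifies: Geometric(p=1/6), X = trial number of first success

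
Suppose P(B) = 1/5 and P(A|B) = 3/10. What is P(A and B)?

By definition, P(A|B) = P(A ∩ B) / P(B)
So P(A ∩ B) = P(A|B) × P(B)
= 3/10 × 1/5
= 3/50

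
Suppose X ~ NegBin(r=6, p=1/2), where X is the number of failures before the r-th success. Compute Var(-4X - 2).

For X ~ NegBin(r=6, p=1/2), where X is the number of failures before the r-th success:
Var(X) = 12
Var(-4X - 2) = (-4)² × Var(X) = 16 × 12 = 192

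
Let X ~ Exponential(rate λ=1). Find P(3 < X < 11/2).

P(3 < X < 11/2) = ∫_{3}^{11/2} f(x) dx
where f(x) = e^{- x}
= - \frac{1}{e^{\frac{11}{2}}} + e^{-3}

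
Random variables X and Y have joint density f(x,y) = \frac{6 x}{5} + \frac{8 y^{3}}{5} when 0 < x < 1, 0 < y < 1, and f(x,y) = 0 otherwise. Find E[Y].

E[Y] = ∫_0^1 ∫_0^1 y × f(x,y) dx dy
= \frac{31}{50}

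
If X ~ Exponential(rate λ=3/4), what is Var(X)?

For X ~ Exponential(rate λ=3/4):
Var(X) = \frac{16}{9}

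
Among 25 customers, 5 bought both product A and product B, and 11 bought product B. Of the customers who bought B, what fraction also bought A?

P(A ∩ B) = 5/25 = 1/5
P(B) = 11/25
P(A|B) = P(A ∩ B) / P(B) = (1/5) / (11/25) = 5/11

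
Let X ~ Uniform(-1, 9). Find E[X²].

Using the identity E[X²] = Var(X) + (E[X])²:
E[X] = 4
Var(X) = \frac{25}{3}
E[X²] = \frac{25}{3} + (4)²
= \frac{73}{3}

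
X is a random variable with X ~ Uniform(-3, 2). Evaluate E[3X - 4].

For X ~ Uniform(-3, 2):
E[X] = - \frac{1}{2}
E[3X - 4] = 3 × E[X] - 4 = - \frac{11}{2}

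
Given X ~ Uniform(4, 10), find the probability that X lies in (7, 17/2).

P(7 < X < 17/2) = ∫_{7}^{17/2} f(x) dx
where f(x) = \frac{1}{6}
= \frac{1}{4}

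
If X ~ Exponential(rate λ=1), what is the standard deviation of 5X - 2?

For X ~ Exponential(rate λ=1):
Var(X) = 1
SD(X) = √(Var(X)) = √(1) = 1
SD(5X - 2) = |5| × SD(X) = 5 × 1 = 5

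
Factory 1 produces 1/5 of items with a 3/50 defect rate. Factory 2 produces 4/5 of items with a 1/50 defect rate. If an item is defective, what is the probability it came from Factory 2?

Using Bayes' theorem:
P(F1) = 1/5, P(D|F1) = 3/50
P(F2) = 4/5, P(D|F2) = 1/50
P(D) = P(D|F1)P(F1) + P(D|F2)P(F2)
     = \frac{7}{250}
P(F2|D) = P(D|F2)P(F2) / P(D)
= \frac{4}{7}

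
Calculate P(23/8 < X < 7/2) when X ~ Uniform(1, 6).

P(23/8 < X < 7/2) = ∫_{23/8}^{7/2} f(x) dx
where f(x) = \frac{1}{5}
= \frac{1}{8}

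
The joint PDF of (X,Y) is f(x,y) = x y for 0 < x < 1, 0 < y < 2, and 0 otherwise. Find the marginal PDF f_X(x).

f_X(x) = ∫_0^2 f(x,y) dy
= ∫_0^2 x y dy
= 2 x for 0 < x < 1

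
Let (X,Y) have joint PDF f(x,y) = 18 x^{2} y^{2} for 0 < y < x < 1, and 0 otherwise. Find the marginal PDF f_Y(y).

f_Y(y) = ∫_y^1 18 x^{2} y^{2} dx = 6 y^{2} \left(1 - y^{3}\right)
for 0 < y < 1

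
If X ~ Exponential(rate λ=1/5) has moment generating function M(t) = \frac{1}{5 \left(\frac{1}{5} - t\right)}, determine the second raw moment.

To find E[X^2], compute M^(2)(0):
M^(1)(t) = \frac{1}{5 \left(\frac{1}{5} - t\right)^{2}}
M^(2)(t) = \frac{2}{5 \left(\frac{1}{5} - t\right)^{3}}
M^(2)(0) = 50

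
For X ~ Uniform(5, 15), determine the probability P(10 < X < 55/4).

P(10 < X < 55/4) = ∫_{10}^{55/4} f(x) dx
where f(x) = \frac{1}{10}
= \frac{3}{8}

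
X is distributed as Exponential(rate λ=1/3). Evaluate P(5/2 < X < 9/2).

P(5/2 < X < 9/2) = ∫_{5/2}^{9/2} f(x) dx
where f(x) = \frac{e^{- \frac{x}{3}}}{3}
= - \frac{1}{e^{\frac{3}{2}}} + e^{- \frac{5}{6}}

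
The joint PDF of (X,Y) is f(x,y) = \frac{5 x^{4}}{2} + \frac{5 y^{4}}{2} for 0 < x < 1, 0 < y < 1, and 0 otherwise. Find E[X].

E[X] = ∫_0^1 ∫_0^1 x × f(x,y) dy dx
= ∫_0^1 ∫_0^1 x × (\frac{5 x^{4}}{2} + \frac{5 y^{4}}{2}) dy dx
= \frac{2}{3}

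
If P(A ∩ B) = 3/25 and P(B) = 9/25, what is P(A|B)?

P(A|B) = P(A ∩ B) / P(B)
= (3/25) / (9/25)
= 1/3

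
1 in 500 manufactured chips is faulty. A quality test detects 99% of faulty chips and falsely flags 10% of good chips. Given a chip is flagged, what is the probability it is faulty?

Let D = the rare event, + = positive/flagged.
P(D) = 1/500
P(+|D) = 99/100
P(+|D') = 10/100 = 1/10
P(+) = P(+|D)P(D) + P(+|D')P(D')
     = \frac{99}{100} × \frac{1}{500} + \frac{1}{10} × \frac{499}{500}
     = \frac{5089}{50000}
P(D|+) = P(+|D)P(D)/P(+) = \frac{99}{5089}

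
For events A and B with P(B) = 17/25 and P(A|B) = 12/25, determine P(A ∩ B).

By definition, P(A|B) = P(A ∩ B) / P(B)
So P(A ∩ B) = P(A|B) × P(B)
= 12/25 × 17/25
= 204/625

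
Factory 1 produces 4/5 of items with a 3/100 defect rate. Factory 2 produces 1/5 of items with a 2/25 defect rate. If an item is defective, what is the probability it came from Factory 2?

Using Bayes' theorem:
P(F1) = 4/5, P(D|F1) = 3/100
P(F2) = 1/5, P(D|F2) = 2/25
P(D) = P(D|F1)P(F1) + P(D|F2)P(F2)
     = \frac{1}{25}
P(F2|D) = P(D|F2)P(F2) / P(D)
= \frac{2}{5}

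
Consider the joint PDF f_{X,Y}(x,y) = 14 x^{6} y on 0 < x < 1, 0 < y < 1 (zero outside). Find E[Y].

E[Y] = ∫_0^1 ∫_0^1 y × f(x,y) dx dy
= \frac{2}{3}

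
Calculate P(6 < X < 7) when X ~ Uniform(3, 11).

P(6 < X < 7) = ∫_{6}^{7} f(x) dx
where f(x) = \frac{1}{8}
= \frac{1}{8}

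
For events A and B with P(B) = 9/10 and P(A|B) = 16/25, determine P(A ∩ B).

By definition, P(A|B) = P(A ∩ B) / P(B)
So P(A ∩ B) = P(A|B) × P(B)
= 16/25 × 9/10
= 72/125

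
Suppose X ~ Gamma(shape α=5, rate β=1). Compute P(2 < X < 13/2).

P(2 < X < 13/2) = ∫_{2}^{13/2} f(x) dx
where f(x) = \frac{x^{4} e^{- x}}{24}
= - \frac{19043}{128 e^{\frac{13}{2}}} + \frac{7}{e^{2}}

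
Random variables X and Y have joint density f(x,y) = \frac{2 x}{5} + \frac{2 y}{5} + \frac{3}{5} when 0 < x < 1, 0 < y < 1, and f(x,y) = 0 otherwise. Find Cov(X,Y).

E[XY] = ∫∫ xy × f(x,y) dx dy = \frac{17}{60}
E[X] = \frac{8}{15}
E[Y] = \frac{8}{15}
Cov(X,Y) = E[XY] - E[X]E[Y] = - \frac{1}{900}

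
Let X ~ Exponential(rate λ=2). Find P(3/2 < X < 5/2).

P(3/2 < X < 5/2) = ∫_{3/2}^{5/2} f(x) dx
where f(x) = 2 e^{- 2 x}
= - \frac{1 - e^{2}}{e^{5}}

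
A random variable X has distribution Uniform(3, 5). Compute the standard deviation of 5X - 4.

For X ~ Uniform(3, 5):
Var(X) = \frac{1}{3}
SD(X) = √(Var(X)) = √(\frac{1}{3}) = \frac{\sqrt{3}}{3}
SD(5X - 4) = |5| × SD(X) = 5 × \frac{\sqrt{3}}{3} = \frac{5 \sqrt{3}}{3}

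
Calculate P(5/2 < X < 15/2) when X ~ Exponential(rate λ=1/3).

P(5/2 < X < 15/2) = ∫_{5/2}^{15/2} f(x) dx
where f(x) = \frac{e^{- \frac{x}{3}}}{3}
= - \frac{1}{e^{\frac{5}{2}}} + e^{- \frac{5}{6}}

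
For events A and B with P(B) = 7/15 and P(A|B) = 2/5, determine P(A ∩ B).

By definition, P(A|B) = P(A ∩ B) / P(B)
So P(A ∩ B) = P(A|B) × P(B)
= 2/5 × 7/15
= 14/75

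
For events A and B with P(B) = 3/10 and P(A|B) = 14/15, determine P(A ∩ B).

By definition, P(A|B) = P(A ∩ B) / P(B)
So P(A ∩ B) = P(A|B) × P(B)
= 14/15 × 3/10
= 7/25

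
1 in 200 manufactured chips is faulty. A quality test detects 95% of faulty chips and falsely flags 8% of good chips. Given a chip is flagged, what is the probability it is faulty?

Let D = the rare event, + = positive/flagged.
P(D) = 1/200
P(+|D) = 95/100 = 19/20
P(+|D') = 8/100 = 2/25
P(+) = P(+|D)P(D) + P(+|D')P(D')
     = \frac{19}{20} × \frac{1}{200} + \frac{2}{25} × \frac{199}{200}
     = \frac{1687}{20000}
P(D|+) = P(+|D)P(D)/P(+) = \frac{95}{1687}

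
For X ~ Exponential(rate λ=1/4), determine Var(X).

For X ~ Exponential(rate λ=1/4):
Var(X) = 16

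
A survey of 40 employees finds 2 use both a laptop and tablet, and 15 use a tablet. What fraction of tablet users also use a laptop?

P(A ∩ B) = 2/40 = 1/20
P(B) = 15/40 = 3/8
P(A|B) = P(A ∩ B) / P(B) = (1/20) / (3/8) = 2/15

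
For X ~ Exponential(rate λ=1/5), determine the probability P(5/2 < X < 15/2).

P(5/2 < X < 15/2) = ∫_{5/2}^{15/2} f(x) dx
where f(x) = \frac{e^{- \frac{x}{5}}}{5}
= - \frac{1 - e}{e^{\frac{3}{2}}}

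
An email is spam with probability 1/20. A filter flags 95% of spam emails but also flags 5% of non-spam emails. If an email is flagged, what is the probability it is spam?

Let D = the rare event, + = positive/flagged.
P(D) = 1/20
P(+|D) = 95/100 = 19/20
P(+|D') = 5/100 = 1/20
P(+) = P(+|D)P(D) + P(+|D')P(D')
     = \frac{19}{20} × \frac{1}{20} + \frac{1}{20} × \frac{19}{20}
     = \frac{19}{200}
P(D|+) = P(+|D)P(D)/P(+) = \frac{1}{2}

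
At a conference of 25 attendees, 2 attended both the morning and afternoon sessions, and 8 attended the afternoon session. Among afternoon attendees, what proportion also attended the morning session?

P(A ∩ B) = 2/25
P(B) = 8/25
P(A|B) = P(A ∩ B) / P(B) = (2/25) / (8/25) = 1/4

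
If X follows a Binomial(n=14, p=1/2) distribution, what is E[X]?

For X ~ Binomial(n=14, p=1/2), the expected value is:
E[X] = 7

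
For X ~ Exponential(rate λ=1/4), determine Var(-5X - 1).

For X ~ Exponential(rate λ=1/4):
Var(X) = 16
Var(-5X - 1) = (-5)² × Var(X) = 25 × 16 = 400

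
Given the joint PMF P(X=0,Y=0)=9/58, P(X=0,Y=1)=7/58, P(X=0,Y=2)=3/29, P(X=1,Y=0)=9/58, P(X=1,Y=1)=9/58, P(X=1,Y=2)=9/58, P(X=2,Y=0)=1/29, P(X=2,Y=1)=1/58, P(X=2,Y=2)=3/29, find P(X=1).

P(X=1) = P(X=1,Y=0) + P(X=1,Y=1) + P(X=1,Y=2)
= 9/58 + 9/58 + 9/58
= 27/58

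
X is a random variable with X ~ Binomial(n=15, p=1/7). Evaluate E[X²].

Using the identity E[X²] = Var(X) + (E[X])²:
E[X] = \frac{15}{7}
Var(X) = \frac{90}{49}
E[X²] = \frac{90}{49} + (\frac{15}{7})²
= \frac{45}{7}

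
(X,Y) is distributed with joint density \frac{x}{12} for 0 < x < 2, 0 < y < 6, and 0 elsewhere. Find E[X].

f_X(x) = ∫_0^6 \frac{x}{12} dy = \frac{x}{2}
E[X] = ∫_0^2 x × (\frac{x}{2}) dx = \frac{4}{3}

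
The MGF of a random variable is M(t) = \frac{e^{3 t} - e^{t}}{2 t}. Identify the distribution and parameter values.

The MGF M(t) = \frac{e^{3 t} - e^{t}}{2 t} is the standard form for the Uniform distribution.
Comparing with the known MGF formula identifies: Uniform(1, 3)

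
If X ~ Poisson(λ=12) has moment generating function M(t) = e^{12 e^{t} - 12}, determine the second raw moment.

To find E[X^2], compute M^(2)(0):
M^(1)(t) = 12 e^{t} e^{12 e^{t} - 12}
M^(2)(t) = 144 e^{2 t} e^{12 e^{t} - 12} + 12 e^{t} e^{12 e^{t} - 12}
M^(2)(0) = 156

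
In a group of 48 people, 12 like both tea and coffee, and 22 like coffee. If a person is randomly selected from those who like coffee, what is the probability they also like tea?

P(A ∩ B) = 12/48 = 1/4
P(B) = 22/48 = 11/24
P(A|B) = P(A ∩ B) / P(B) = (1/4) / (11/24) = 6/11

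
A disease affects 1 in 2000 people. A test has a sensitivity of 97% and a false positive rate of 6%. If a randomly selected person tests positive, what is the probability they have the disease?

Let D = the rare event, + = positive/flagged.
P(D) = 1/2000
P(+|D) = 97/100
P(+|D') = 6/100 = 3/50
P(+) = P(+|D)P(D) + P(+|D')P(D')
     = \frac{97}{100} × \frac{1}{2000} + \frac{3}{50} × \frac{1999}{2000}
     = \frac{12091}{200000}
P(D|+) = P(+|D)P(D)/P(+) = \frac{97}{12091}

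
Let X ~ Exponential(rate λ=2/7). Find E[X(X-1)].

E[X(X-1)] = E[X² - X] = E[X²] - E[X]
E[X] = \frac{7}{2}
E[X²] = Var(X) + (E[X])² = \frac{49}{4} + (\frac{7}{2})² = \frac{49}{2}
E[X(X-1)] = \frac{49}{2} - \frac{7}{2} = 21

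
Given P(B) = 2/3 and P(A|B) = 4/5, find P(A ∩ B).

By definition, P(A|B) = P(A ∩ B) / P(B)
So P(A ∩ B) = P(A|B) × P(B)
= 4/5 × 2/3
= 8/15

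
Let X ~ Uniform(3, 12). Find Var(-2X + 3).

For X ~ Uniform(3, 12):
Var(X) = \frac{27}{4}
Var(-2X + 3) = (-2)² × Var(X) = 4 × \frac{27}{4} = 27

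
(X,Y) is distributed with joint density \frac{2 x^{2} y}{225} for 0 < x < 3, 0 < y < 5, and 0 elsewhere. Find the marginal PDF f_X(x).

f_X(x) = ∫_0^5 f(x,y) dy
= ∫_0^5 \frac{2 x^{2} y}{225} dy
= \frac{x^{2}}{9} for 0 < x < 3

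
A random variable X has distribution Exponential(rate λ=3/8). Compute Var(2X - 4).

For X ~ Exponential(rate λ=3/8):
Var(X) = \frac{64}{9}
Var(2X - 4) = (2)² × Var(X) = 4 × \frac{64}{9} = \frac{256}{9}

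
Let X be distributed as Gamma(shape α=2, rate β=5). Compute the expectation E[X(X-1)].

E[X(X-1)] = E[X² - X] = E[X²] - E[X]
E[X] = \frac{2}{5}
E[X²] = Var(X) + (E[X])² = \frac{2}{25} + (\frac{2}{5})² = \frac{6}{25}
E[X(X-1)] = \frac{6}{25} - \frac{2}{5} = - \frac{4}{25}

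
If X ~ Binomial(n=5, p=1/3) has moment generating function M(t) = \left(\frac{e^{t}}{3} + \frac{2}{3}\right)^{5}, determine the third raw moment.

To find E[X^3], compute M^(3)(0):
M^(1)(t) = \frac{5 \left(\frac{e^{t}}{3} + \frac{2}{3}\right)^{4} e^{t}}{3}
M^(2)(t) = \frac{5 \left(\frac{e^{t}}{3} + \frac{2}{3}\right)^{4} e^{t}}{3} + \frac{20 \left(\frac{e^{t}}{3} + \frac{2}{3}\right)^{3} e^{2 t}}{9}
M^(3)(t) = \frac{5 \left(\frac{e^{t}}{3} + \frac{2}{3}\right)^{4} e^{t}}{3} + \frac{20 \left(\frac{e^{t}}{3} + \frac{2}{3}\right)^{3} e^{2 t}}{3} + \frac{20 \left(\frac{e^{t}}{3} + \frac{2}{3}\right)^{2} e^{3 t}}{9}
M^(3)(0) = \frac{95}{9}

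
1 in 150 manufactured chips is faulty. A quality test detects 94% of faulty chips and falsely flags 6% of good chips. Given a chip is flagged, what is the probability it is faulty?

Let D = the rare event, + = positive/flagged.
P(D) = 1/150
P(+|D) = 94/100 = 47/50
P(+|D') = 6/100 = 3/50
P(+) = P(+|D)P(D) + P(+|D')P(D')
     = \frac{47}{50} × \frac{1}{150} + \frac{3}{50} × \frac{149}{150}
     = \frac{247}{3750}
P(D|+) = P(+|D)P(D)/P(+) = \frac{47}{494}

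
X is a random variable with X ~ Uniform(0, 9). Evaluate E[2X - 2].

For X ~ Uniform(0, 9):
E[X] = \frac{9}{2}
E[2X - 2] = 2 × E[X] - 2 = 7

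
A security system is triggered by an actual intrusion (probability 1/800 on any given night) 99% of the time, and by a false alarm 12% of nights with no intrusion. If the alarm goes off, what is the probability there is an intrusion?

Let D = the rare event, + = positive/flagged.
P(D) = 1/800
P(+|D) = 99/100
P(+|D') = 12/100 = 3/25
P(+) = P(+|D)P(D) + P(+|D')P(D')
     = \frac{99}{100} × \frac{1}{800} + \frac{3}{25} × \frac{799}{800}
     = \frac{9687}{80000}
P(D|+) = P(+|D)P(D)/P(+) = \frac{33}{3229}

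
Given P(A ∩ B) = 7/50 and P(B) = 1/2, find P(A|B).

P(A|B) = P(A ∩ B) / P(B)
= (7/50) / (1/2)
= 7/25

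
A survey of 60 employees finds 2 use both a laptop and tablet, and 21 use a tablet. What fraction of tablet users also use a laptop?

P(A ∩ B) = 2/60 = 1/30
P(B) = 21/60 = 7/20
P(A|B) = P(A ∩ B) / P(B) = (1/30) / (7/20) = 2/21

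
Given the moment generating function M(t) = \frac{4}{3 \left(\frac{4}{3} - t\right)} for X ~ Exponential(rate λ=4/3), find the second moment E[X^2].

To find E[X^2], compute M^(2)(0):
M^(1)(t) = \frac{4}{3 \left(\frac{4}{3} - t\right)^{2}}
M^(2)(t) = \frac{8}{3 \left(\frac{4}{3} - t\right)^{3}}
M^(2)(0) = \frac{9}{8}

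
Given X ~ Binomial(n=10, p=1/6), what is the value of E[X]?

For X ~ Binomial(n=10, p=1/6), the expected value is:
E[X] = \frac{5}{3}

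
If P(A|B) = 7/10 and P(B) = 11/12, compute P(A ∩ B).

By definition, P(A|B) = P(A ∩ B) / P(B)
So P(A ∩ B) = P(A|B) × P(B)
= 7/10 × 11/12
= 77/120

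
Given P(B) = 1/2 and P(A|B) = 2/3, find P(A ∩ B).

By definition, P(A|B) = P(A ∩ B) / P(B)
So P(A ∩ B) = P(A|B) × P(B)
= 2/3 × 1/2
= 1/3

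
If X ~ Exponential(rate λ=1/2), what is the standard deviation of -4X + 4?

For X ~ Exponential(rate λ=1/2):
Var(X) = 4
SD(X) = √(Var(X)) = √(4) = 2
SD(-4X + 4) = |-4| × SD(X) = 4 × 2 = 8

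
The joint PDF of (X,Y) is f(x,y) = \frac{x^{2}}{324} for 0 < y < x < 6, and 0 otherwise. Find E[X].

f_X(x) = ∫_0^x \frac{x^{2}}{324} dy = \frac{x^{3}}{324}
E[X] = ∫_0^6 x × (\frac{x^{3}}{324}) dx = \frac{24}{5}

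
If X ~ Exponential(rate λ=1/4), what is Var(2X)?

For X ~ Exponential(rate λ=1/4):
Var(X) = 16
Var(2X) = (2)² × Var(X) = 4 × 16 = 64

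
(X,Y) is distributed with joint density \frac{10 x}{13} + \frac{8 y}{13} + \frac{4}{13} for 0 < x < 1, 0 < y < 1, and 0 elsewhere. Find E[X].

E[X] = ∫_0^1 ∫_0^1 x × f(x,y) dy dx
= ∫_0^1 ∫_0^1 x × (\frac{10 x}{13} + \frac{8 y}{13} + \frac{4}{13}) dy dx
= \frac{22}{39}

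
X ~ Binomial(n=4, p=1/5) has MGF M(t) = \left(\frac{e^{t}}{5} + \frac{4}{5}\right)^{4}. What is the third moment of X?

To find E[X^3], compute M^(3)(0):
M^(1)(t) = \frac{4 \left(\frac{e^{t}}{5} + \frac{4}{5}\right)^{3} e^{t}}{5}
M^(2)(t) = \frac{4 \left(\frac{e^{t}}{5} + \frac{4}{5}\right)^{3} e^{t}}{5} + \frac{12 \left(\frac{e^{t}}{5} + \frac{4}{5}\right)^{2} e^{2 t}}{25}
M^(3)(t) = \frac{4 \left(\frac{e^{t}}{5} + \frac{4}{5}\right)^{3} e^{t}}{5} + \frac{36 \left(\frac{e^{t}}{5} + \frac{4}{5}\right)^{2} e^{2 t}}{25} + \frac{24 \left(\frac{e^{t}}{5} + \frac{4}{5}\right) e^{3 t}}{125}
M^(3)(0) = \frac{304}{125}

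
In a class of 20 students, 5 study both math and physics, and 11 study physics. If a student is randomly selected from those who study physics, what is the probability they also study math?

P(A ∩ B) = 5/20 = 1/4
P(B) = 11/20
P(A|B) = P(A ∩ B) / P(B) = (1/4) / (11/20) = 5/11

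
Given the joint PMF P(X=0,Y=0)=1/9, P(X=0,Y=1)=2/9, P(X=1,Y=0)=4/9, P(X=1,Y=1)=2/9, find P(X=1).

P(X=1) = P(X=1,Y=0) + P(X=1,Y=1)
= 4/9 + 2/9
= 2/3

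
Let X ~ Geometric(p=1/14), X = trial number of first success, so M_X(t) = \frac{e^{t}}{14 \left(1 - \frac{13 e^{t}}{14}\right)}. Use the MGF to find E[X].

To find E[X], compute M^(1)(0):
M^(1)(t) = \frac{e^{t}}{14 \left(1 - \frac{13 e^{t}}{14}\right)} + \frac{13 e^{2 t}}{196 \left(1 - \frac{13 e^{t}}{14}\right)^{2}}
M^(1)(0) = 14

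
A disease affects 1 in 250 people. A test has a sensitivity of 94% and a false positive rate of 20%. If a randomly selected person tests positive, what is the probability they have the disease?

Let D = the rare event, + = positive/flagged.
P(D) = 1/250
P(+|D) = 94/100 = 47/50
P(+|D') = 20/100 = 1/5
P(+) = P(+|D)P(D) + P(+|D')P(D')
     = \frac{47}{50} × \frac{1}{250} + \frac{1}{5} × \frac{249}{250}
     = \frac{2537}{12500}
P(D|+) = P(+|D)P(D)/P(+) = \frac{47}{2537}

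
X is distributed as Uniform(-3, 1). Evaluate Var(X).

For X ~ Uniform(-3, 1):
Var(X) = \frac{4}{3}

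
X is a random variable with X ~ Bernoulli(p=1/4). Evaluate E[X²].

Using the identity E[X²] = Var(X) + (E[X])²:
E[X] = \frac{1}{4}
Var(X) = \frac{3}{16}
E[X²] = \frac{3}{16} + (\frac{1}{4})²
= \frac{1}{4}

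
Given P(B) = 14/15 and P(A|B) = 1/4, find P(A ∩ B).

By definition, P(A|B) = P(A ∩ B) / P(B)
So P(A ∩ B) = P(A|B) × P(B)
= 1/4 × 14/15
= 7/30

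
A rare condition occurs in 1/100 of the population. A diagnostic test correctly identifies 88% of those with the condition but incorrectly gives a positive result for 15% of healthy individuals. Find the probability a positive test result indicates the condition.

Let D = the rare event, + = positive/flagged.
P(D) = 1/100
P(+|D) = 88/100 = 22/25
P(+|D') = 15/100 = 3/20
P(+) = P(+|D)P(D) + P(+|D')P(D')
     = \frac{22}{25} × \frac{1}{100} + \frac{3}{20} × \frac{99}{100}
     = \frac{1573}{10000}
P(D|+) = P(+|D)P(D)/P(+) = \frac{8}{143}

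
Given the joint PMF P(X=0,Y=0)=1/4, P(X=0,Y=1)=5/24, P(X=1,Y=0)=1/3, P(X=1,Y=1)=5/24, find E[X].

First find marginal of X:
P(X=0) = 11/24
P(X=1) = 13/24
E[X] = 0 × 11/24 + 1 × 13/24 = 13/24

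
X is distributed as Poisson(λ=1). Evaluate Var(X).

For X ~ Poisson(λ=1):
Var(X) = 1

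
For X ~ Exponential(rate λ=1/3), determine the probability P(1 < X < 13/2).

P(1 < X < 13/2) = ∫_{1}^{13/2} f(x) dx
where f(x) = \frac{e^{- \frac{x}{3}}}{3}
= - \frac{1}{e^{\frac{13}{6}}} + e^{- \frac{1}{3}}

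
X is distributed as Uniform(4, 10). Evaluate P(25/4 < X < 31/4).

P(25/4 < X < 31/4) = ∫_{25/4}^{31/4} f(x) dx
where f(x) = \frac{1}{6}
= \frac{1}{4}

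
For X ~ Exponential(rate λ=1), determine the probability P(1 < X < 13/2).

P(1 < X < 13/2) = ∫_{1}^{13/2} f(x) dx
where f(x) = e^{- x}
= - \frac{1}{e^{\frac{13}{2}}} + e^{-1}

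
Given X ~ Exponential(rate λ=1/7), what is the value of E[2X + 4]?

For X ~ Exponential(rate λ=1/7):
E[X] = 7
E[2X + 4] = 2 × E[X] + 4 = 18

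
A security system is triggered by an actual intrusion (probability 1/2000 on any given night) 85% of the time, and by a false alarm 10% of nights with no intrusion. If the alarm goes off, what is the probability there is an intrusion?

Let D = the rare event, + = positive/flagged.
P(D) = 1/2000
P(+|D) = 85/100 = 17/20
P(+|D') = 10/100 = 1/10
P(+) = P(+|D)P(D) + P(+|D')P(D')
     = \frac{17}{20} × \frac{1}{2000} + \frac{1}{10} × \frac{1999}{2000}
     = \frac{803}{8000}
P(D|+) = P(+|D)P(D)/P(+) = \frac{17}{4015}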